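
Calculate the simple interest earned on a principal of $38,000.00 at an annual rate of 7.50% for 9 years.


Simple interest formula: I = P × r × t
I = $38,000.00 × 0.075 × 9
I = $25,650.00

I = P × r × t = $25,650.00


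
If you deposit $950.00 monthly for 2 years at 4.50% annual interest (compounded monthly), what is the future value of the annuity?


Future value of an ordinary annuity: FV = PMT × ((1 + r)^n − 1) / r
Monthly rate r = 0.045/12 = 0.00375, n = 24
FV = $950.00 × ((1 + 0.045/12)^24 − 1) / (0.045/12)
FV = $950.00 × 25.064031
FV = $23,810.83

FV = PMT × ((1+r)^n - 1)/r = $23,810.83


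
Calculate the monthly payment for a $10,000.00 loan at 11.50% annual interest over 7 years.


Loan payment formula: PMT = PV × r / (1 − (1 + r)^(−n))
Monthly rate r = 0.115/12 ≈ 0.00958333, n = 84 months
Denominator: 1 − (1 + 0.115/12)^(−84) = 0.551195
PMT = $10,000.00 × (0.115/12) / 0.551195
PMT = $173.86 per month

PMT = PV × r / (1-(1+r)^(-n)) = $173.86/month


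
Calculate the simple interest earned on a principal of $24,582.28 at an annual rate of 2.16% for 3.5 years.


Simple interest formula: I = P × r × t
I = $24,582.28 × 0.0216 × 3.5
I = $1,858.42

I = P × r × t = $1,858.42


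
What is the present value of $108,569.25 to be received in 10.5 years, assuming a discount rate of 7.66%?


Present value formula: PV = FV / (1 + r)^t
PV = $108,569.25 / (1 + 0.0766)^10.5
PV = $108,569.25 / 2.170556
PV = $50,019.10

PV = FV / (1 + r)^t = $50,019.10


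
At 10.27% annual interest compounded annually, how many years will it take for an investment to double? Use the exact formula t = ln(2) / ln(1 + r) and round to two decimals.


Doubling condition: (1 + r)^t = 2
Take ln of both sides: t × ln(1 + r) = ln(2)
t = ln(2) / ln(1 + r)
t = 0.693147 / 0.097762
t = 7.09

t = ln(2) / ln(1 + r) = 7.09 years


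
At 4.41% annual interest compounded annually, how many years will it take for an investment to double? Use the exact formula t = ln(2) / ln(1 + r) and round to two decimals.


Doubling condition: (1 + r)^t = 2
Take ln of both sides: t × ln(1 + r) = ln(2)
t = ln(2) / ln(1 + r)
t = 0.693147 / 0.043155
t = 16.06

t = ln(2) / ln(1 + r) = 16.06 years


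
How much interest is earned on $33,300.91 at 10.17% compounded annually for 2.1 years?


Compound interest earned = final amount − principal.
A = P(1 + r/n)^(nt) = $33,300.91 × (1 + 0.1017/1)^(1 × 2.1) = $40,812.12
Interest = A − P = $40,812.12 − $33,300.91 = $7,511.21

Interest = A - P = $7,511.21


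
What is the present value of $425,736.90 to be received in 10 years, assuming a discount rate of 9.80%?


Present value formula: PV = FV / (1 + r)^t
PV = $425,736.90 / (1 + 0.098)^10
PV = $425,736.90 / 2.5469675
PV = $167,154.43

PV = FV / (1 + r)^t = $167,154.43


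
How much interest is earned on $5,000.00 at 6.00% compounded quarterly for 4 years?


Compound interest earned = final amount − principal.
A = P(1 + r/n)^(nt) = $5,000.00 × (1 + 0.06/4)^(4 × 4) = $6,344.93
Interest = A − P = $6,344.93 − $5,000.00 = $1,344.93

Interest = A - P = $1,344.93


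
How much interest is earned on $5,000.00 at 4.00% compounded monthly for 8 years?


Compound interest earned = final amount − principal.
A = P(1 + r/n)^(nt) = $5,000.00 × (1 + 0.04/12)^(12 × 8) = $6,881.98
Interest = A − P = $6,881.98 − $5,000.00 = $1,881.98

Interest = A - P = $1,881.98


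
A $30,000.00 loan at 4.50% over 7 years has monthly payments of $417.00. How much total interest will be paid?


Total paid over the life of the loan = PMT × n.
Total paid = $417.00 × 84 = $35,028.00
Total interest = total paid − principal = $35,028.00 − $30,000.00 = $5,028.00

Total interest = (PMT × n) - PV = $5,028.00


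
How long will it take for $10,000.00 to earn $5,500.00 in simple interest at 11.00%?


Rearrange the simple interest formula for t:
I = P × r × t  ⇒  t = I / (P × r)
t = $5,500.00 / ($10,000.00 × 0.11)
t = 5

t = I/(P×r) = 5 years


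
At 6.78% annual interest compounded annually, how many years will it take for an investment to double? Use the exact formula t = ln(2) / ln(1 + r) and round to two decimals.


Doubling condition: (1 + r)^t = 2
Take ln of both sides: t × ln(1 + r) = ln(2)
t = ln(2) / ln(1 + r)
t = 0.693147 / 0.065600
t = 10.57

t = ln(2) / ln(1 + r) = 10.57 years


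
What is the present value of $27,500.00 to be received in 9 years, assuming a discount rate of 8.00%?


Present value formula: PV = FV / (1 + r)^t
PV = $27,500.00 / (1 + 0.08)^9
PV = $27,500.00 / 1.9990046
PV = $13,756.85

PV = FV / (1 + r)^t = $13,756.85


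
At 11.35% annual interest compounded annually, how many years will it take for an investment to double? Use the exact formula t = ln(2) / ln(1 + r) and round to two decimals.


Doubling condition: (1 + r)^t = 2
Take ln of both sides: t × ln(1 + r) = ln(2)
t = ln(2) / ln(1 + r)
t = 0.693147 / 0.107508
t = 6.45

t = ln(2) / ln(1 + r) = 6.45 years


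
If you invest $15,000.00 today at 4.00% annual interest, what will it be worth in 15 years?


Future value formula: FV = PV × (1 + r)^t
FV = $15,000.00 × (1 + 0.04)^15
FV = $15,000.00 × 1.8009435
FV = $27,014.15

FV = PV × (1 + r)^t = $27,014.15


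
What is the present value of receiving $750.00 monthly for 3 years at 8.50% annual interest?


Present value of an ordinary annuity: PV = PMT × (1 − (1 + r)^(−n)) / r
Monthly rate r = 0.085/12 ≈ 0.00708333, n = 36
PV = $750.00 × (1 − (1 + 0.085/12)^(−36)) / (0.085/12)
PV = $750.00 × 31.678112
PV = $23,758.58

PV = PMT × (1-(1+r)^(-n))/r = $23,758.58


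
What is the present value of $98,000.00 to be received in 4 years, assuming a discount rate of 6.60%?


Present value formula: PV = FV / (1 + r)^t
PV = $98,000.00 / (1 + 0.066)^4
PV = $98,000.00 / 1.291305
PV = $75,892.22

PV = FV / (1 + r)^t = $75,892.22


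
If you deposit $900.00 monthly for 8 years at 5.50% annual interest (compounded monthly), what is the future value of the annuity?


Future value of an ordinary annuity: FV = PMT × ((1 + r)^n − 1) / r
Monthly rate r = 0.055/12 ≈ 0.00458333, n = 96
FV = $900.00 × ((1 + 0.055/12)^96 − 1) / (0.055/12)
FV = $900.00 × 120.250282
FV = $108,225.25

FV = PMT × ((1+r)^n - 1)/r = $108,225.25


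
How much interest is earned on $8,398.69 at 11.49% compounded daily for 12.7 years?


Compound interest earned = final amount − principal.
A = P(1 + r/n)^(nt) = $8,398.69 × (1 + 0.1149/365)^(365 × 12.7) = $36,128.29
Interest = A − P = $36,128.29 − $8,398.69 = $27,729.60

Interest = A - P = $27,729.60


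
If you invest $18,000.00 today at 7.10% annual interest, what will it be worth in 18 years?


Future value formula: FV = PV × (1 + r)^t
FV = $18,000.00 × (1 + 0.071)^18
FV = $18,000.00 × 3.437245
FV = $61,870.41

FV = PV × (1 + r)^t = $61,870.41


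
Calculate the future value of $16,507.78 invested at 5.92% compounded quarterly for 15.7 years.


Compound interest formula: A = P(1 + r/n)^(nt)
A = $16,507.78 × (1 + 0.0592/4)^(4 × 15.7)
Growth factor: (1 + 0.0592/4)^62.8 = 2.515897
A = $16,507.78 × 2.515897
A = $41,531.87

A = P(1 + r/n)^(nt) = $41,531.87


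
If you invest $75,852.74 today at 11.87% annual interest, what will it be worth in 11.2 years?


Future value formula: FV = PV × (1 + r)^t
FV = $75,852.74 × (1 + 0.1187)^11.2
FV = $75,852.74 × 3.5123092
FV = $266,418.28

FV = PV × (1 + r)^t = $266,418.28


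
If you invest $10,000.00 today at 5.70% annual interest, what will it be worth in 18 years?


Future value formula: FV = PV × (1 + r)^t
FV = $10,000.00 × (1 + 0.057)^18
FV = $10,000.00 × 2.712375
FV = $27,123.75

FV = PV × (1 + r)^t = $27,123.75


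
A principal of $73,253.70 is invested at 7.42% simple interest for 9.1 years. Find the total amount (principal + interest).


Total amount formula: A = P(1 + rt) = P + P·r·t
Interest: I = P × r × t = $73,253.70 × 0.0742 × 9.1 = $49,462.36
A = P + I = $73,253.70 + $49,462.36 = $122,716.06

A = P + I = P(1 + rt) = $122,716.06


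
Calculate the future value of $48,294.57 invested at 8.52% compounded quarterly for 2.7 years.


Compound interest formula: A = P(1 + r/n)^(nt)
A = $48,294.57 × (1 + 0.0852/4)^(4 × 2.7)
Growth factor: (1 + 0.0852/4)^10.8 = 1.25561352
A = $48,294.57 × 1.25561352
A = $60,639.32

A = P(1 + r/n)^(nt) = $60,639.32


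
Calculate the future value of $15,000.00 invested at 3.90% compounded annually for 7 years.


Compound interest formula: A = P(1 + r/n)^(nt)
A = $15,000.00 × (1 + 0.039/1)^(1 × 7)
Growth factor: (1 + 0.039/1)^7 = 1.307100
A = $15,000.00 × 1.307100
A = $19,606.50

A = P(1 + r/n)^(nt) = $19,606.50


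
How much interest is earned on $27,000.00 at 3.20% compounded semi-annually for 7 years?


Compound interest earned = final amount − principal.
A = P(1 + r/n)^(nt) = $27,000.00 × (1 + 0.032/2)^(2 × 7) = $33,719.08
Interest = A − P = $33,719.08 − $27,000.00 = $6,719.08

Interest = A - P = $6,719.08


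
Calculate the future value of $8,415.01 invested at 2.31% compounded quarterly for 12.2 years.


Compound interest formula: A = P(1 + r/n)^(nt)
A = $8,415.01 × (1 + 0.0231/4)^(4 × 12.2)
Growth factor: (1 + 0.0231/4)^48.8 = 1.324466
A = $8,415.01 × 1.324466
A = $11,145.39

A = P(1 + r/n)^(nt) = $11,145.39


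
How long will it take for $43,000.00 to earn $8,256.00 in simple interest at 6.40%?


Rearrange the simple interest formula for t:
I = P × r × t  ⇒  t = I / (P × r)
t = $8,256.00 / ($43,000.00 × 0.064)
t = 3

t = I/(P×r) = 3 years


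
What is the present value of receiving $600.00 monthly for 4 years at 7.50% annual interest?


Present value of an ordinary annuity: PV = PMT × (1 − (1 + r)^(−n)) / r
Monthly rate r = 0.075/12 = 0.00625, n = 48
PV = $600.00 × (1 − (1 + 0.075/12)^(−48)) / (0.075/12)
PV = $600.00 × 41.358371
PV = $24,815.02

PV = PMT × (1-(1+r)^(-n))/r = $24,815.02


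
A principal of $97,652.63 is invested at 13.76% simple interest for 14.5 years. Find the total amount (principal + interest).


Total amount formula: A = P(1 + rt) = P + P·r·t
Interest: I = P × r × t = $97,652.63 × 0.1376 × 14.5 = $194,836.53
A = P + I = $97,652.63 + $194,836.53 = $292,489.16

A = P + I = P(1 + rt) = $292,489.16


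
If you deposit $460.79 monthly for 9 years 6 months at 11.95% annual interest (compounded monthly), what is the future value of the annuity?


Future value of an ordinary annuity: FV = PMT × ((1 + r)^n − 1) / r
Monthly rate r = 0.1195/12 ≈ 0.00995833, n = 114
FV = $460.79 × ((1 + 0.1195/12)^114 − 1) / (0.1195/12)
FV = $460.79 × 210.328941
FV = $96,917.47

FV = PMT × ((1+r)^n - 1)/r = $96,917.47


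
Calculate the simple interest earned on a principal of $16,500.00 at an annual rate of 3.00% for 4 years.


Simple interest formula: I = P × r × t
I = $16,500.00 × 0.03 × 4
I = $1,980.00

I = P × r × t = $1,980.00


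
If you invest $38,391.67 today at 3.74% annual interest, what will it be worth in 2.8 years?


Future value formula: FV = PV × (1 + r)^t
FV = $38,391.67 × (1 + 0.0374)^2.8
FV = $38,391.67 × 1.108280
FV = $42,548.72

FV = PV × (1 + r)^t = $42,548.72


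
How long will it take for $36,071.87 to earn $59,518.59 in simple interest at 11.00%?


Rearrange the simple interest formula for t:
I = P × r × t  ⇒  t = I / (P × r)
t = $59,518.59 / ($36,071.87 × 0.11)
t = 15

t = I/(P×r) = 15 years


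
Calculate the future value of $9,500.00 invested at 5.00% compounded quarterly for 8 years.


Compound interest formula: A = P(1 + r/n)^(nt)
A = $9,500.00 × (1 + 0.05/4)^(4 × 8)
Growth factor: (1 + 0.05/4)^32 = 1.488131
A = $9,500.00 × 1.488131
A = $14,137.24

A = P(1 + r/n)^(nt) = $14,137.24


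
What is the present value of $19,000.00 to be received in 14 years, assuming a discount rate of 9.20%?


Present value formula: PV = FV / (1 + r)^t
PV = $19,000.00 / (1 + 0.092)^14
PV = $19,000.00 / 3.428601
PV = $5,541.62

PV = FV / (1 + r)^t = $5,541.62


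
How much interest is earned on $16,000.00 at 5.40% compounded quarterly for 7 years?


Compound interest earned = final amount − principal.
A = P(1 + r/n)^(nt) = $16,000.00 × (1 + 0.054/4)^(4 × 7) = $23,290.84
Interest = A − P = $23,290.84 − $16,000.00 = $7,290.84

Interest = A - P = $7,290.84


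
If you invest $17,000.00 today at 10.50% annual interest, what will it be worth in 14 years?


Future value formula: FV = PV × (1 + r)^t
FV = $17,000.00 × (1 + 0.105)^14
FV = $17,000.00 × 4.046429
FV = $68,789.29

FV = PV × (1 + r)^t = $68,789.29


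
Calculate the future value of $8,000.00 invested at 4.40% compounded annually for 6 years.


Compound interest formula: A = P(1 + r/n)^(nt)
A = $8,000.00 × (1 + 0.044/1)^(1 × 6)
Growth factor: (1 + 0.044/1)^6 = 1.294801
A = $8,000.00 × 1.294801
A = $10,358.41

A = P(1 + r/n)^(nt) = $10,358.41


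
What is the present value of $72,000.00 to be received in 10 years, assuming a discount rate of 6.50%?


Present value formula: PV = FV / (1 + r)^t
PV = $72,000.00 / (1 + 0.065)^10
PV = $72,000.00 / 1.8771375
PV = $38,356.27

PV = FV / (1 + r)^t = $38,356.27


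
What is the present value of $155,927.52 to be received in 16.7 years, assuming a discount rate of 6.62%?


Present value formula: PV = FV / (1 + r)^t
PV = $155,927.52 / (1 + 0.0662)^16.7
PV = $155,927.52 / 2.916795
PV = $53,458.51

PV = FV / (1 + r)^t = $53,458.51


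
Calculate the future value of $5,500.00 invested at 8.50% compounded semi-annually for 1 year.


Compound interest formula: A = P(1 + r/n)^(nt)
A = $5,500.00 × (1 + 0.085/2)^(2 × 1)
Growth factor: (1 + 0.085/2)^2 = 1.086806
A = $5,500.00 × 1.086806
A = $5,977.43

A = P(1 + r/n)^(nt) = $5,977.43


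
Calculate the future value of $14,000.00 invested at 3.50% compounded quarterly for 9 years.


Compound interest formula: A = P(1 + r/n)^(nt)
A = $14,000.00 × (1 + 0.035/4)^(4 × 9)
Growth factor: (1 + 0.035/4)^36 = 1.368383
A = $14,000.00 × 1.368383
A = $19,157.36

A = P(1 + r/n)^(nt) = $19,157.36


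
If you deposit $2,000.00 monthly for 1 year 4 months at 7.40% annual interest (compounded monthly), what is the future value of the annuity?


Future value of an ordinary annuity: FV = PMT × ((1 + r)^n − 1) / r
Monthly rate r = 0.074/12 ≈ 0.00616667, n = 16
FV = $2,000.00 × ((1 + 0.074/12)^16 − 1) / (0.074/12)
FV = $2,000.00 × 16.761729
FV = $33,523.46

FV = PMT × ((1+r)^n - 1)/r = $33,523.46


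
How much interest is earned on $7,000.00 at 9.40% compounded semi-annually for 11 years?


Compound interest earned = final amount − principal.
A = P(1 + r/n)^(nt) = $7,000.00 × (1 + 0.094/2)^(2 × 11) = $19,227.60
Interest = A − P = $19,227.60 − $7,000.00 = $12,227.60

Interest = A - P = $12,227.60


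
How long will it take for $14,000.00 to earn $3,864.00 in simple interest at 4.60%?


Rearrange the simple interest formula for t:
I = P × r × t  ⇒  t = I / (P × r)
t = $3,864.00 / ($14,000.00 × 0.046)
t = 6

t = I/(P×r) = 6 years


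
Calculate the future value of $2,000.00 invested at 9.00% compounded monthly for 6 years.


Compound interest formula: A = P(1 + r/n)^(nt)
A = $2,000.00 × (1 + 0.09/12)^(12 × 6)
Growth factor: (1 + 0.09/12)^72 = 1.712553
A = $2,000.00 × 1.712553
A = $3,425.11

A = P(1 + r/n)^(nt) = $3,425.11


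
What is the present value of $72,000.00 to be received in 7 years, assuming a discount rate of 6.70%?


Present value formula: PV = FV / (1 + r)^t
PV = $72,000.00 / (1 + 0.067)^7
PV = $72,000.00 / 1.574530
PV = $45,727.93

PV = FV / (1 + r)^t = $45,727.93


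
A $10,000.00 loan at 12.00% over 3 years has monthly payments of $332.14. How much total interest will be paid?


Total paid over the life of the loan = PMT × n.
Total paid = $332.14 × 36 = $11,957.04
Total interest = total paid − principal = $11,957.04 − $10,000.00 = $1,957.04

Total interest = (PMT × n) - PV = $1,957.04


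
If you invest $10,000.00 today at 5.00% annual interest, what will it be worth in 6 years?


Future value formula: FV = PV × (1 + r)^t
FV = $10,000.00 × (1 + 0.05)^6
FV = $10,000.00 × 1.340096
FV = $13,400.96

FV = PV × (1 + r)^t = $13,400.96


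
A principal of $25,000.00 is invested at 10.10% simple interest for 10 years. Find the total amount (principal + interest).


Total amount formula: A = P(1 + rt) = P + P·r·t
Interest: I = P × r × t = $25,000.00 × 0.101 × 10 = $25,250.00
A = P + I = $25,000.00 + $25,250.00 = $50,250.00

A = P + I = P(1 + rt) = $50,250.00


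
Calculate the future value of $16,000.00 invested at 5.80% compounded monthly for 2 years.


Compound interest formula: A = P(1 + r/n)^(nt)
A = $16,000.00 × (1 + 0.058/12)^(12 × 2)
Growth factor: (1 + 0.058/12)^24 = 1.122682
A = $16,000.00 × 1.122682
A = $17,962.91

A = P(1 + r/n)^(nt) = $17,962.91


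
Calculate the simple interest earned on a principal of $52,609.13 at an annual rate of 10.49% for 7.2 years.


Simple interest formula: I = P × r × t
I = $52,609.13 × 0.1049 × 7.2
I = $39,734.62

I = P × r × t = $39,734.62


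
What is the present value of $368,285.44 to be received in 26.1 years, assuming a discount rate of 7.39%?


Present value formula: PV = FV / (1 + r)^t
PV = $368,285.44 / (1 + 0.0739)^26.1
PV = $368,285.44 / 6.429190
PV = $57,283.33

PV = FV / (1 + r)^t = $57,283.33


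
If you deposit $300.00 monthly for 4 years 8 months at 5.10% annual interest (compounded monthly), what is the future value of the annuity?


Future value of an ordinary annuity: FV = PMT × ((1 + r)^n − 1) / r
Monthly rate r = 0.051/12 = 0.00425, n = 56
FV = $300.00 × ((1 + 0.051/12)^56 − 1) / (0.051/12)
FV = $300.00 × 63.075180
FV = $18,922.55

FV = PMT × ((1+r)^n - 1)/r = $18,922.55


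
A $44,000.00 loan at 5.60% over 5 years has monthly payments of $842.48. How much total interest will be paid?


Total paid over the life of the loan = PMT × n.
Total paid = $842.48 × 60 = $50,548.80
Total interest = total paid − principal = $50,548.80 − $44,000.00 = $6,548.80

Total interest = (PMT × n) - PV = $6,548.80


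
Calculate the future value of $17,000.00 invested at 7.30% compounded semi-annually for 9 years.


Compound interest formula: A = P(1 + r/n)^(nt)
A = $17,000.00 × (1 + 0.073/2)^(2 × 9)
Growth factor: (1 + 0.073/2)^18 = 1.906547
A = $17,000.00 × 1.906547
A = $32,411.30

A = P(1 + r/n)^(nt) = $32,411.30


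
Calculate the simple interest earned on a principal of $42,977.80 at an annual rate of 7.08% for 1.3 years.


Simple interest formula: I = P × r × t
I = $42,977.80 × 0.0708 × 1.3
I = $3,955.68

I = P × r × t = $3,955.68


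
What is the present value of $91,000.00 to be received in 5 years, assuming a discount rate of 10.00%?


Present value formula: PV = FV / (1 + r)^t
PV = $91,000.00 / (1 + 0.1)^5
PV = $91,000.00 / 1.610510
PV = $56,503.84

PV = FV / (1 + r)^t = $56,503.84


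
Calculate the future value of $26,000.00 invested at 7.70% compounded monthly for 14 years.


Compound interest formula: A = P(1 + r/n)^(nt)
A = $26,000.00 × (1 + 0.077/12)^(12 × 14)
Growth factor: (1 + 0.077/12)^168 = 2.9286927
A = $26,000.00 × 2.9286927
A = $76,146.01

A = P(1 + r/n)^(nt) = $76,146.01


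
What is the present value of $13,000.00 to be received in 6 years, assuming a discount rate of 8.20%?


Present value formula: PV = FV / (1 + r)^t
PV = $13,000.00 / (1 + 0.082)^6
PV = $13,000.00 / 1.604588
PV = $8,101.77

PV = FV / (1 + r)^t = $8,101.77


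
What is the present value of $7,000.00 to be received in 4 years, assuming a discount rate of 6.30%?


Present value formula: PV = FV / (1 + r)^t
PV = $7,000.00 / (1 + 0.063)^4
PV = $7,000.00 / 1.276830
PV = $5,482.33

PV = FV / (1 + r)^t = $5,482.33


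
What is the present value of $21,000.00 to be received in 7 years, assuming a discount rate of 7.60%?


Present value formula: PV = FV / (1 + r)^t
PV = $21,000.00 / (1 + 0.076)^7
PV = $21,000.00 / 1.669882
PV = $12,575.74

PV = FV / (1 + r)^t = $12,575.74


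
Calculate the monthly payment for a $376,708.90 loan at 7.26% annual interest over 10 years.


Loan payment formula: PMT = PV × r / (1 − (1 + r)^(−n))
Monthly rate r = 0.0726/12 = 0.00605, n = 120 months
Denominator: 1 − (1 + 0.0726/12)^(−120) = 0.515100
PMT = $376,708.90 × (0.0726/12) / 0.515100
PMT = $4,424.56 per month

PMT = PV × r / (1-(1+r)^(-n)) = $4,424.56/month


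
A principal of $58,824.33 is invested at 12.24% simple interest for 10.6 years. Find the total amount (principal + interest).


Total amount formula: A = P(1 + rt) = P + P·r·t
Interest: I = P × r × t = $58,824.33 × 0.1224 × 10.6 = $76,321.04
A = P + I = $58,824.33 + $76,321.04 = $135,145.37

A = P + I = P(1 + rt) = $135,145.37


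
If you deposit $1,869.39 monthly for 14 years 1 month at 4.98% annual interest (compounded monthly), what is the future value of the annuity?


Future value of an ordinary annuity: FV = PMT × ((1 + r)^n − 1) / r
Monthly rate r = 0.0498/12 = 0.00415, n = 169
FV = $1,869.39 × ((1 + 0.0498/12)^169 − 1) / (0.0498/12)
FV = $1,869.39 × 244.228614
FV = $456,558.53

FV = PMT × ((1+r)^n - 1)/r = $456,558.53


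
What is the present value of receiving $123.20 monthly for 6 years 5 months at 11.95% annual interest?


Present value of an ordinary annuity: PV = PMT × (1 − (1 + r)^(−n)) / r
Monthly rate r = 0.1195/12 ≈ 0.00995833, n = 77
PV = $123.20 × (1 − (1 + 0.1195/12)^(−77)) / (0.1195/12)
PV = $123.20 × 53.59671265
PV = $6,603.11

PV = PMT × (1-(1+r)^(-n))/r = $6,603.11


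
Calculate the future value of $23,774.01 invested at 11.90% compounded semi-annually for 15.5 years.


Compound interest formula: A = P(1 + r/n)^(nt)
A = $23,774.01 × (1 + 0.119/2)^(2 × 15.5)
Growth factor: (1 + 0.119/2)^31 = 5.9997036
A = $23,774.01 × 5.9997036
A = $142,637.01

A = P(1 + r/n)^(nt) = $142,637.01


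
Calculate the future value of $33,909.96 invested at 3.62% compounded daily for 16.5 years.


Compound interest formula: A = P(1 + r/n)^(nt)
A = $33,909.96 × (1 + 0.0362/365)^(365 × 16.5)
Growth factor: (1 + 0.0362/365)^6022.5 = 1.817152
A = $33,909.96 × 1.817152
A = $61,619.55

A = P(1 + r/n)^(nt) = $61,619.55


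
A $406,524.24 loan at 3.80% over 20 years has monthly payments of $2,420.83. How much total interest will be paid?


Total paid over the life of the loan = PMT × n.
Total paid = $2,420.83 × 240 = $580,999.20
Total interest = total paid − principal = $580,999.20 − $406,524.24 = $174,474.96

Total interest = (PMT × n) - PV = $174,474.96


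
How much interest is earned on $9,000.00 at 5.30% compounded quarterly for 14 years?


Compound interest earned = final amount − principal.
A = P(1 + r/n)^(nt) = $9,000.00 × (1 + 0.053/4)^(4 × 14) = $18,809.31
Interest = A − P = $18,809.31 − $9,000.00 = $9,809.31

Interest = A - P = $9,809.31


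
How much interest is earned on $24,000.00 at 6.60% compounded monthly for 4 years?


Compound interest earned = final amount − principal.
A = P(1 + r/n)^(nt) = $24,000.00 × (1 + 0.066/12)^(12 × 4) = $31,228.48
Interest = A − P = $31,228.48 − $24,000.00 = $7,228.48

Interest = A - P = $7,228.48


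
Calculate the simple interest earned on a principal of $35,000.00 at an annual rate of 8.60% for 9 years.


Simple interest formula: I = P × r × t
I = $35,000.00 × 0.086 × 9
I = $27,090.00

I = P × r × t = $27,090.00


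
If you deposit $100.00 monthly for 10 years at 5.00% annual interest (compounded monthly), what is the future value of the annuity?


Future value of an ordinary annuity: FV = PMT × ((1 + r)^n − 1) / r
Monthly rate r = 0.05/12 ≈ 0.00416667, n = 120
FV = $100.00 × ((1 + 0.05/12)^120 − 1) / (0.05/12)
FV = $100.00 × 155.282279
FV = $15,528.23

FV = PMT × ((1+r)^n - 1)/r = $15,528.23


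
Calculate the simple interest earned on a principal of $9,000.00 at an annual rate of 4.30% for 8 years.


Simple interest formula: I = P × r × t
I = $9,000.00 × 0.043 × 8
I = $3,096.00

I = P × r × t = $3,096.00


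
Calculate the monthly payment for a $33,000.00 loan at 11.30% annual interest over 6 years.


Loan payment formula: PMT = PV × r / (1 − (1 + r)^(−n))
Monthly rate r = 0.113/12 ≈ 0.00941667, n = 72 months
Denominator: 1 − (1 + 0.113/12)^(−72) = 0.490756
PMT = $33,000.00 × (0.113/12) / 0.490756
PMT = $633.21 per month

PMT = PV × r / (1-(1+r)^(-n)) = $633.21/month


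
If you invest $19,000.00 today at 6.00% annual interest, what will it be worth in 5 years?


Future value formula: FV = PV × (1 + r)^t
FV = $19,000.00 × (1 + 0.06)^5
FV = $19,000.00 × 1.338226
FV = $25,426.29

FV = PV × (1 + r)^t = $25,426.29


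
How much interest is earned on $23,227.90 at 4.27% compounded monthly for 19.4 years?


Compound interest earned = final amount − principal.
A = P(1 + r/n)^(nt) = $23,227.90 × (1 + 0.0427/12)^(12 × 19.4) = $53,104.61
Interest = A − P = $53,104.61 − $23,227.90 = $29,876.71

Interest = A - P = $29,876.71


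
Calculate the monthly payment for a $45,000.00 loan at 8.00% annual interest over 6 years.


Loan payment formula: PMT = PV × r / (1 − (1 + r)^(−n))
Monthly rate r = 0.08/12 ≈ 0.00666667, n = 72 months
Denominator: 1 − (1 + 0.08/12)^(−72) = 0.380230
PMT = $45,000.00 × (0.08/12) / 0.380230
PMT = $789.00 per month

PMT = PV × r / (1-(1+r)^(-n)) = $789.00/month


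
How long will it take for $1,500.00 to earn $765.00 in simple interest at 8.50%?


Rearrange the simple interest formula for t:
I = P × r × t  ⇒  t = I / (P × r)
t = $765.00 / ($1,500.00 × 0.085)
t = 6

t = I/(P×r) = 6 years


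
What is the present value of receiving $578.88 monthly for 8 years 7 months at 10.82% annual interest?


Present value of an ordinary annuity: PV = PMT × (1 − (1 + r)^(−n)) / r
Monthly rate r = 0.1082/12 ≈ 0.00901667, n = 103
PV = $578.88 × (1 − (1 + 0.1082/12)^(−103)) / (0.1082/12)
PV = $578.88 × 66.908536
PV = $38,732.01

PV = PMT × (1-(1+r)^(-n))/r = $38,732.01


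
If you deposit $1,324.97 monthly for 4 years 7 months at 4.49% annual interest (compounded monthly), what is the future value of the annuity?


Future value of an ordinary annuity: FV = PMT × ((1 + r)^n − 1) / r
Monthly rate r = 0.0449/12 ≈ 0.00374167, n = 55
FV = $1,324.97 × ((1 + 0.0449/12)^55 − 1) / (0.0449/12)
FV = $1,324.97 × 60.942236
FV = $80,746.63

FV = PMT × ((1+r)^n - 1)/r = $80,746.63


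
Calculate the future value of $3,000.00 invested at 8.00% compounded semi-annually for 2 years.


Compound interest formula: A = P(1 + r/n)^(nt)
A = $3,000.00 × (1 + 0.08/2)^(2 × 2)
Growth factor: (1 + 0.08/2)^4 = 1.169859
A = $3,000.00 × 1.169859
A = $3,509.58

A = P(1 + r/n)^(nt) = $3,509.58


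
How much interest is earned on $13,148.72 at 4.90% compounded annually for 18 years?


Compound interest earned = final amount − principal.
A = P(1 + r/n)^(nt) = $13,148.72 × (1 + 0.049/1)^(1 × 18) = $31,105.86
Interest = A − P = $31,105.86 − $13,148.72 = $17,957.14

Interest = A - P = $17,957.14


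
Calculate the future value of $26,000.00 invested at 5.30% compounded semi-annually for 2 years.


Compound interest formula: A = P(1 + r/n)^(nt)
A = $26,000.00 × (1 + 0.053/2)^(2 × 2)
Growth factor: (1 + 0.053/2)^4 = 1.1102884
A = $26,000.00 × 1.1102884
A = $28,867.50

A = P(1 + r/n)^(nt) = $28,867.50


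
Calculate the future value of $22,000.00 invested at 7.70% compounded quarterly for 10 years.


Compound interest formula: A = P(1 + r/n)^(nt)
A = $22,000.00 × (1 + 0.077/4)^(4 × 10)
Growth factor: (1 + 0.077/4)^40 = 2.144020
A = $22,000.00 × 2.144020
A = $47,168.44

A = P(1 + r/n)^(nt) = $47,168.44


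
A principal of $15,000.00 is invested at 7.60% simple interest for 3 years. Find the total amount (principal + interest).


Total amount formula: A = P(1 + rt) = P + P·r·t
Interest: I = P × r × t = $15,000.00 × 0.076 × 3 = $3,420.00
A = P + I = $15,000.00 + $3,420.00 = $18,420.00

A = P + I = P(1 + rt) = $18,420.00


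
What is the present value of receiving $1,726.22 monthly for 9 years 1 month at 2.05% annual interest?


Present value of an ordinary annuity: PV = PMT × (1 − (1 + r)^(−n)) / r
Monthly rate r = 0.0205/12 ≈ 0.00170833, n = 109
PV = $1,726.22 × (1 − (1 + 0.0205/12)^(−109)) / (0.0205/12)
PV = $1,726.22 × 99.376080
PV = $171,544.98

PV = PMT × (1-(1+r)^(-n))/r = $171,544.98


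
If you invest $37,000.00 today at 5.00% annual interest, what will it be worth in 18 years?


Future value formula: FV = PV × (1 + r)^t
FV = $37,000.00 × (1 + 0.05)^18
FV = $37,000.00 × 2.4066192
FV = $89,044.91

FV = PV × (1 + r)^t = $89,044.91


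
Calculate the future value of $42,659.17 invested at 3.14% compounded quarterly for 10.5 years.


Compound interest formula: A = P(1 + r/n)^(nt)
A = $42,659.17 × (1 + 0.0314/4)^(4 × 10.5)
Growth factor: (1 + 0.0314/4)^42 = 1.388762
A = $42,659.17 × 1.388762
A = $59,243.43

A = P(1 + r/n)^(nt) = $59,243.43


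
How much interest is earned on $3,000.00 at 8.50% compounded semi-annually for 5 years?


Compound interest earned = final amount − principal.
A = P(1 + r/n)^(nt) = $3,000.00 × (1 + 0.085/2)^(2 × 5) = $4,548.64
Interest = A − P = $4,548.64 − $3,000.00 = $1,548.64

Interest = A - P = $1,548.64


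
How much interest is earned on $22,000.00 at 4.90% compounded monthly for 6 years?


Compound interest earned = final amount − principal.
A = P(1 + r/n)^(nt) = $22,000.00 × (1 + 0.049/12)^(12 × 6) = $29,501.58
Interest = A − P = $29,501.58 − $22,000.00 = $7,501.58

Interest = A - P = $7,501.58


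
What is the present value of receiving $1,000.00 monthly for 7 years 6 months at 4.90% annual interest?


Present value of an ordinary annuity: PV = PMT × (1 − (1 + r)^(−n)) / r
Monthly rate r = 0.049/12 ≈ 0.00408333, n = 90
PV = $1,000.00 × (1 − (1 + 0.049/12)^(−90)) / (0.049/12)
PV = $1,000.00 × 75.188161
PV = $75,188.16

PV = PMT × (1-(1+r)^(-n))/r = $75,188.16


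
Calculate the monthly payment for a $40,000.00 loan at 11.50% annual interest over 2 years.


Loan payment formula: PMT = PV × r / (1 − (1 + r)^(−n))
Monthly rate r = 0.115/12 ≈ 0.00958333, n = 24 months
Denominator: 1 − (1 + 0.115/12)^(−24) = 0.204596
PMT = $40,000.00 × (0.115/12) / 0.204596
PMT = $1,873.61 per month

PMT = PV × r / (1-(1+r)^(-n)) = $1,873.61/month


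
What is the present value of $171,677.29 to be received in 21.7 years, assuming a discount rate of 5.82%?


Present value formula: PV = FV / (1 + r)^t
PV = $171,677.29 / (1 + 0.0582)^21.7
PV = $171,677.29 / 3.412875
PV = $50,302.84

PV = FV / (1 + r)^t = $50,302.84


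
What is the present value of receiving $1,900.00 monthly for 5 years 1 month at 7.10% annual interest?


Present value of an ordinary annuity: PV = PMT × (1 − (1 + r)^(−n)) / r
Monthly rate r = 0.071/12 ≈ 0.00591667, n = 61
PV = $1,900.00 × (1 − (1 + 0.071/12)^(−61)) / (0.071/12)
PV = $1,900.00 × 51.079641
PV = $97,051.32

PV = PMT × (1-(1+r)^(-n))/r = $97,051.32


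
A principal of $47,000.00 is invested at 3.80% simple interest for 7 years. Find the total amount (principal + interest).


Total amount formula: A = P(1 + rt) = P + P·r·t
Interest: I = P × r × t = $47,000.00 × 0.038 × 7 = $12,502.00
A = P + I = $47,000.00 + $12,502.00 = $59,502.00

A = P + I = P(1 + rt) = $59,502.00


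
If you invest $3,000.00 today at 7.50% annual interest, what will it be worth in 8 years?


Future value formula: FV = PV × (1 + r)^t
FV = $3,000.00 × (1 + 0.075)^8
FV = $3,000.00 × 1.783478
FV = $5,350.43

FV = PV × (1 + r)^t = $5,350.43


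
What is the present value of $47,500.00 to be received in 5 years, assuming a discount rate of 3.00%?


Present value formula: PV = FV / (1 + r)^t
PV = $47,500.00 / (1 + 0.03)^5
PV = $47,500.00 / 1.159274
PV = $40,973.92

PV = FV / (1 + r)^t = $40,973.92


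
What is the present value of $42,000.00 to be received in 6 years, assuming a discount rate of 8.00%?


Present value formula: PV = FV / (1 + r)^t
PV = $42,000.00 / (1 + 0.08)^6
PV = $42,000.00 / 1.5868743
PV = $26,467.12

PV = FV / (1 + r)^t = $26,467.12


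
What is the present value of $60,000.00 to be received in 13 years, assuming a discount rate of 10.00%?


Present value formula: PV = FV / (1 + r)^t
PV = $60,000.00 / (1 + 0.1)^13
PV = $60,000.00 / 3.452271
PV = $17,379.86

PV = FV / (1 + r)^t = $17,379.86


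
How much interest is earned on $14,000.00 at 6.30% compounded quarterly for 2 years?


Compound interest earned = final amount − principal.
A = P(1 + r/n)^(nt) = $14,000.00 × (1 + 0.063/4)^(4 × 2) = $15,864.36
Interest = A − P = $15,864.36 − $14,000.00 = $1,864.36

Interest = A - P = $1,864.36


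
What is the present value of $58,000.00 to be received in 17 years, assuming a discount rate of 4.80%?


Present value formula: PV = FV / (1 + r)^t
PV = $58,000.00 / (1 + 0.048)^17
PV = $58,000.00 / 2.218921
PV = $26,138.83

PV = FV / (1 + r)^t = $26,138.83


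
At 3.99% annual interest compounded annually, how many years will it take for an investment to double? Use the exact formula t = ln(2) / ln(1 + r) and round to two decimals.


Doubling condition: (1 + r)^t = 2
Take ln of both sides: t × ln(1 + r) = ln(2)
t = ln(2) / ln(1 + r)
t = 0.693147 / 0.039125
t = 17.72

t = ln(2) / ln(1 + r) = 17.72 years


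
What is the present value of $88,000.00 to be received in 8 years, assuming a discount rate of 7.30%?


Present value formula: PV = FV / (1 + r)^t
PV = $88,000.00 / (1 + 0.073)^8
PV = $88,000.00 / 1.7571052
PV = $50,082.37

PV = FV / (1 + r)^t = $50,082.37


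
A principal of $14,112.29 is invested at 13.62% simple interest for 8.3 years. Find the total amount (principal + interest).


Total amount formula: A = P(1 + rt) = P + P·r·t
Interest: I = P × r × t = $14,112.29 × 0.1362 × 8.3 = $15,953.38
A = P + I = $14,112.29 + $15,953.38 = $30,065.67

A = P + I = P(1 + rt) = $30,065.67


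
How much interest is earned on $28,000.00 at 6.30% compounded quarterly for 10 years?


Compound interest earned = final amount − principal.
A = P(1 + r/n)^(nt) = $28,000.00 × (1 + 0.063/4)^(4 × 10) = $52,315.61
Interest = A − P = $52,315.61 − $28,000.00 = $24,315.61

Interest = A - P = $24,315.61


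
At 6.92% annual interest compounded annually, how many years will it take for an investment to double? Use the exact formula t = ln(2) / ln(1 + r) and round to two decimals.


Doubling condition: (1 + r)^t = 2
Take ln of both sides: t × ln(1 + r) = ln(2)
t = ln(2) / ln(1 + r)
t = 0.693147 / 0.066911
t = 10.36

t = ln(2) / ln(1 + r) = 10.36 years


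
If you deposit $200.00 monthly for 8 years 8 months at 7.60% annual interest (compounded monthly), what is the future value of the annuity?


Future value of an ordinary annuity: FV = PMT × ((1 + r)^n − 1) / r
Monthly rate r = 0.076/12 ≈ 0.00633333, n = 104
FV = $200.00 × ((1 + 0.076/12)^104 − 1) / (0.076/12)
FV = $200.00 × 146.5587255
FV = $29,311.75

FV = PMT × ((1+r)^n - 1)/r = $29,311.75


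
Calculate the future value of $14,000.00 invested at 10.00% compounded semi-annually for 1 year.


Compound interest formula: A = P(1 + r/n)^(nt)
A = $14,000.00 × (1 + 0.1/2)^(2 × 1)
Growth factor: (1 + 0.1/2)^2 = 1.102500
A = $14,000.00 × 1.102500
A = $15,435.00

A = P(1 + r/n)^(nt) = $15,435.00


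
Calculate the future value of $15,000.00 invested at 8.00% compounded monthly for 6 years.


Compound interest formula: A = P(1 + r/n)^(nt)
A = $15,000.00 × (1 + 0.08/12)^(12 × 6)
Growth factor: (1 + 0.08/12)^72 = 1.613502
A = $15,000.00 × 1.613502
A = $24,202.53

A = P(1 + r/n)^(nt) = $24,202.53


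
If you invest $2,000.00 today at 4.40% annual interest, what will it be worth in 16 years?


Future value formula: FV = PV × (1 + r)^t
FV = $2,000.00 × (1 + 0.044)^16
FV = $2,000.00 × 1.991627
FV = $3,983.25

FV = PV × (1 + r)^t = $3,983.25


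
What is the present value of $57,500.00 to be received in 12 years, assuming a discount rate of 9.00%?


Present value formula: PV = FV / (1 + r)^t
PV = $57,500.00 / (1 + 0.09)^12
PV = $57,500.00 / 2.812665
PV = $20,443.25

PV = FV / (1 + r)^t = $20,443.25


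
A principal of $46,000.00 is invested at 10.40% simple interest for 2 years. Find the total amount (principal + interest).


Total amount formula: A = P(1 + rt) = P + P·r·t
Interest: I = P × r × t = $46,000.00 × 0.104 × 2 = $9,568.00
A = P + I = $46,000.00 + $9,568.00 = $55,568.00

A = P + I = P(1 + rt) = $55,568.00


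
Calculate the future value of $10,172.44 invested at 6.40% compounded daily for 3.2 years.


Compound interest formula: A = P(1 + r/n)^(nt)
A = $10,172.44 × (1 + 0.064/365)^(365 × 3.2)
Growth factor: (1 + 0.064/365)^1168 = 1.2272576
A = $10,172.44 × 1.2272576
A = $12,484.20

A = P(1 + r/n)^(nt) = $12,484.20


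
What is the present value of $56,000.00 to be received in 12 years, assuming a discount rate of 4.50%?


Present value formula: PV = FV / (1 + r)^t
PV = $56,000.00 / (1 + 0.045)^12
PV = $56,000.00 / 1.695881
PV = $33,021.18

PV = FV / (1 + r)^t = $33,021.18


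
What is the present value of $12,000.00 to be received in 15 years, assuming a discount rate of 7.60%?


Present value formula: PV = FV / (1 + r)^t
PV = $12,000.00 / (1 + 0.076)^15
PV = $12,000.00 / 3.000434
PV = $3,999.42

PV = FV / (1 + r)^t = $3,999.42


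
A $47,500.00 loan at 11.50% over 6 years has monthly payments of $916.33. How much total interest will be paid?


Total paid over the life of the loan = PMT × n.
Total paid = $916.33 × 72 = $65,975.76
Total interest = total paid − principal = $65,975.76 − $47,500.00 = $18,475.76

Total interest = (PMT × n) - PV = $18,475.76


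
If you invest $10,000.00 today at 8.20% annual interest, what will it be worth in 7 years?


Future value formula: FV = PV × (1 + r)^t
FV = $10,000.00 × (1 + 0.082)^7
FV = $10,000.00 × 1.736164
FV = $17,361.64

FV = PV × (1 + r)^t = $17,361.64


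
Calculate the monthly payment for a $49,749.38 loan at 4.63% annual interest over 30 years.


Loan payment formula: PMT = PV × r / (1 − (1 + r)^(−n))
Monthly rate r = 0.0463/12 ≈ 0.00385833, n = 360 months
Denominator: 1 − (1 + 0.0463/12)^(−360) = 0.750008
PMT = $49,749.38 × (0.0463/12) / 0.750008
PMT = $255.93 per month

PMT = PV × r / (1-(1+r)^(-n)) = $255.93/month


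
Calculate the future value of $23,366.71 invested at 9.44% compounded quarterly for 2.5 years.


Compound interest formula: A = P(1 + r/n)^(nt)
A = $23,366.71 × (1 + 0.0944/4)^(4 × 2.5)
Growth factor: (1 + 0.0944/4)^10 = 1.2627075
A = $23,366.71 × 1.2627075
A = $29,505.32

A = P(1 + r/n)^(nt) = $29,505.32


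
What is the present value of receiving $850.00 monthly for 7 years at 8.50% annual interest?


Present value of an ordinary annuity: PV = PMT × (1 − (1 + r)^(−n)) / r
Monthly rate r = 0.085/12 ≈ 0.00708333, n = 84
PV = $850.00 × (1 − (1 + 0.085/12)^(−84)) / (0.085/12)
PV = $850.00 × 63.145324
PV = $53,673.53

PV = PMT × (1-(1+r)^(-n))/r = $53,673.53


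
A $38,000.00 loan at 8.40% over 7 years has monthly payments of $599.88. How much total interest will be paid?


Total paid over the life of the loan = PMT × n.
Total paid = $599.88 × 84 = $50,389.92
Total interest = total paid − principal = $50,389.92 − $38,000.00 = $12,389.92

Total interest = (PMT × n) - PV = $12,389.92


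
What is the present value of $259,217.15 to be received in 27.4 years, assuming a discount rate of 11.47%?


Present value formula: PV = FV / (1 + r)^t
PV = $259,217.15 / (1 + 0.1147)^27.4
PV = $259,217.15 / 19.594276
PV = $13,229.23

PV = FV / (1 + r)^t = $13,229.23


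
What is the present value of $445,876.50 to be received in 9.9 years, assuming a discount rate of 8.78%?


Present value formula: PV = FV / (1 + r)^t
PV = $445,876.50 / (1 + 0.0878)^9.9
PV = $445,876.50 / 2.300571
PV = $193,811.23

PV = FV / (1 + r)^t = $193,811.23
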